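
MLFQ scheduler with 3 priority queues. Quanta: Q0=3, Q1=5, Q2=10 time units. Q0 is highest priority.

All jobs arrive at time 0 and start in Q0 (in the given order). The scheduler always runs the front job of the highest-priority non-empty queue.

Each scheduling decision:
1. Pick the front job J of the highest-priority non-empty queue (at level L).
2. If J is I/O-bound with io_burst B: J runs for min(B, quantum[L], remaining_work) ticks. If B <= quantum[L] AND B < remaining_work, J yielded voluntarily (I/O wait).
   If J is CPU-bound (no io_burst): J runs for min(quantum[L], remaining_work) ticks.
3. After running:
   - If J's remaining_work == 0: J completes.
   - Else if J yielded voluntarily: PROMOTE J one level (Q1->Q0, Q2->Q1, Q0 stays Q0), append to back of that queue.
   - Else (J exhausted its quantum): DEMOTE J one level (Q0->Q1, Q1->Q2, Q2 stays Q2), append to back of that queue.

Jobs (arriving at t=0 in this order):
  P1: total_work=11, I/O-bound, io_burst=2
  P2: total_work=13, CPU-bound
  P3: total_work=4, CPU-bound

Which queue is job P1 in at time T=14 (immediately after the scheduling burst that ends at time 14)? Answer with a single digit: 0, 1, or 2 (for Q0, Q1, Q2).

t=0-2: P1@Q0 runs 2, rem=9, I/O yield, promote→Q0. Q0=[P2,P3,P1] Q1=[] Q2=[]
t=2-5: P2@Q0 runs 3, rem=10, quantum used, demote→Q1. Q0=[P3,P1] Q1=[P2] Q2=[]
t=5-8: P3@Q0 runs 3, rem=1, quantum used, demote→Q1. Q0=[P1] Q1=[P2,P3] Q2=[]
t=8-10: P1@Q0 runs 2, rem=7, I/O yield, promote→Q0. Q0=[P1] Q1=[P2,P3] Q2=[]
t=10-12: P1@Q0 runs 2, rem=5, I/O yield, promote→Q0. Q0=[P1] Q1=[P2,P3] Q2=[]
t=12-14: P1@Q0 runs 2, rem=3, I/O yield, promote→Q0. Q0=[P1] Q1=[P2,P3] Q2=[]
t=14-16: P1@Q0 runs 2, rem=1, I/O yield, promote→Q0. Q0=[P1] Q1=[P2,P3] Q2=[]
t=16-17: P1@Q0 runs 1, rem=0, completes. Q0=[] Q1=[P2,P3] Q2=[]
t=17-22: P2@Q1 runs 5, rem=5, quantum used, demote→Q2. Q0=[] Q1=[P3] Q2=[P2]
t=22-23: P3@Q1 runs 1, rem=0, completes. Q0=[] Q1=[] Q2=[P2]
t=23-28: P2@Q2 runs 5, rem=0, completes. Q0=[] Q1=[] Q2=[]

Answer: 0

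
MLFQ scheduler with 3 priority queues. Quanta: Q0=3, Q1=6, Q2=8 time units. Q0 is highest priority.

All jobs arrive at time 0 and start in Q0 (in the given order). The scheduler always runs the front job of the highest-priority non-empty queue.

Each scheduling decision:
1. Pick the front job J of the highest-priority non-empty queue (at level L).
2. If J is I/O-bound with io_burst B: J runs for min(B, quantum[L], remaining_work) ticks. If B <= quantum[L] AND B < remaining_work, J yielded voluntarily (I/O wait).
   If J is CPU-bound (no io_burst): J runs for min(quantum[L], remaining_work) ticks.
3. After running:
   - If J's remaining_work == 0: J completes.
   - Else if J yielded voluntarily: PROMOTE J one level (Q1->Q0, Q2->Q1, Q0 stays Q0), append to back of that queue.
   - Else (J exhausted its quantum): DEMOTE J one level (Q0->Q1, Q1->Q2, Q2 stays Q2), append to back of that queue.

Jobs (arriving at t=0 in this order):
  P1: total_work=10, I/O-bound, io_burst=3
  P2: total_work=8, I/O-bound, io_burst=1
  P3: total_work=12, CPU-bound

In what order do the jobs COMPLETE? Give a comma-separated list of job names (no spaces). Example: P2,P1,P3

Answer: P1,P2,P3

Derivation:
t=0-3: P1@Q0 runs 3, rem=7, I/O yield, promote→Q0. Q0=[P2,P3,P1] Q1=[] Q2=[]
t=3-4: P2@Q0 runs 1, rem=7, I/O yield, promote→Q0. Q0=[P3,P1,P2] Q1=[] Q2=[]
t=4-7: P3@Q0 runs 3, rem=9, quantum used, demote→Q1. Q0=[P1,P2] Q1=[P3] Q2=[]
t=7-10: P1@Q0 runs 3, rem=4, I/O yield, promote→Q0. Q0=[P2,P1] Q1=[P3] Q2=[]
t=10-11: P2@Q0 runs 1, rem=6, I/O yield, promote→Q0. Q0=[P1,P2] Q1=[P3] Q2=[]
t=11-14: P1@Q0 runs 3, rem=1, I/O yield, promote→Q0. Q0=[P2,P1] Q1=[P3] Q2=[]
t=14-15: P2@Q0 runs 1, rem=5, I/O yield, promote→Q0. Q0=[P1,P2] Q1=[P3] Q2=[]
t=15-16: P1@Q0 runs 1, rem=0, completes. Q0=[P2] Q1=[P3] Q2=[]
t=16-17: P2@Q0 runs 1, rem=4, I/O yield, promote→Q0. Q0=[P2] Q1=[P3] Q2=[]
t=17-18: P2@Q0 runs 1, rem=3, I/O yield, promote→Q0. Q0=[P2] Q1=[P3] Q2=[]
t=18-19: P2@Q0 runs 1, rem=2, I/O yield, promote→Q0. Q0=[P2] Q1=[P3] Q2=[]
t=19-20: P2@Q0 runs 1, rem=1, I/O yield, promote→Q0. Q0=[P2] Q1=[P3] Q2=[]
t=20-21: P2@Q0 runs 1, rem=0, completes. Q0=[] Q1=[P3] Q2=[]
t=21-27: P3@Q1 runs 6, rem=3, quantum used, demote→Q2. Q0=[] Q1=[] Q2=[P3]
t=27-30: P3@Q2 runs 3, rem=0, completes. Q0=[] Q1=[] Q2=[]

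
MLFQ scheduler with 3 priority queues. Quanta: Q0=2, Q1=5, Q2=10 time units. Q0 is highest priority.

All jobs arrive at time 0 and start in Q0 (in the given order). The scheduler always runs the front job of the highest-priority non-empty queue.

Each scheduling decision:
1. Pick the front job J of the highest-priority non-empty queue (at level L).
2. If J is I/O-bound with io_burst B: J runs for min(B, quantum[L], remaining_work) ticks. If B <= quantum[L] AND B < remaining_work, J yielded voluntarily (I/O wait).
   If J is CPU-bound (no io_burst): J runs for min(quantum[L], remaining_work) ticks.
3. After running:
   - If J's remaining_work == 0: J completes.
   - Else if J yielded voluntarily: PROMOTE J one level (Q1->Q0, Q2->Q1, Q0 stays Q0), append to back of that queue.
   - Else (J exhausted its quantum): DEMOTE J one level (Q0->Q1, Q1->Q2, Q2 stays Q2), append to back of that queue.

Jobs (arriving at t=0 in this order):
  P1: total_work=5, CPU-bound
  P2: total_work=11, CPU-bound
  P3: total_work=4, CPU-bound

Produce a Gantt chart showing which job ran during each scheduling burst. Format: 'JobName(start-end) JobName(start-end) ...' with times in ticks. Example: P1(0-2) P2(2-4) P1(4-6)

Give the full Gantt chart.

Answer: P1(0-2) P2(2-4) P3(4-6) P1(6-9) P2(9-14) P3(14-16) P2(16-20)

Derivation:
t=0-2: P1@Q0 runs 2, rem=3, quantum used, demote→Q1. Q0=[P2,P3] Q1=[P1] Q2=[]
t=2-4: P2@Q0 runs 2, rem=9, quantum used, demote→Q1. Q0=[P3] Q1=[P1,P2] Q2=[]
t=4-6: P3@Q0 runs 2, rem=2, quantum used, demote→Q1. Q0=[] Q1=[P1,P2,P3] Q2=[]
t=6-9: P1@Q1 runs 3, rem=0, completes. Q0=[] Q1=[P2,P3] Q2=[]
t=9-14: P2@Q1 runs 5, rem=4, quantum used, demote→Q2. Q0=[] Q1=[P3] Q2=[P2]
t=14-16: P3@Q1 runs 2, rem=0, completes. Q0=[] Q1=[] Q2=[P2]
t=16-20: P2@Q2 runs 4, rem=0, completes. Q0=[] Q1=[] Q2=[]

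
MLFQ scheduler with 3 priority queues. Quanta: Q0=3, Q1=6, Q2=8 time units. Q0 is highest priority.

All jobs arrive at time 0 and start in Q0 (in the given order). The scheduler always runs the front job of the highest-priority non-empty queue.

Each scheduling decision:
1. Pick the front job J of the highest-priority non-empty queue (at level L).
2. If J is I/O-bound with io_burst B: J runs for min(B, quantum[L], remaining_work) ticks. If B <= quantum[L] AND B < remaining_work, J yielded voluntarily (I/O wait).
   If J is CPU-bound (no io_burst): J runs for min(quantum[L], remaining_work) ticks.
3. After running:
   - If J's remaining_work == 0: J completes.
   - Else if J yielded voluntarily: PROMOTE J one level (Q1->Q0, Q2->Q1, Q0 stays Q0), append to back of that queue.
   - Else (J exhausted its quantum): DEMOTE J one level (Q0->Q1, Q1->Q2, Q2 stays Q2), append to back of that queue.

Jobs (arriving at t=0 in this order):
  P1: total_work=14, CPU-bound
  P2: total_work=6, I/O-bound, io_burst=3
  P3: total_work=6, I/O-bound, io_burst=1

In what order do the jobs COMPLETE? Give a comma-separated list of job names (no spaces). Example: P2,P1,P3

Answer: P2,P3,P1

Derivation:
t=0-3: P1@Q0 runs 3, rem=11, quantum used, demote→Q1. Q0=[P2,P3] Q1=[P1] Q2=[]
t=3-6: P2@Q0 runs 3, rem=3, I/O yield, promote→Q0. Q0=[P3,P2] Q1=[P1] Q2=[]
t=6-7: P3@Q0 runs 1, rem=5, I/O yield, promote→Q0. Q0=[P2,P3] Q1=[P1] Q2=[]
t=7-10: P2@Q0 runs 3, rem=0, completes. Q0=[P3] Q1=[P1] Q2=[]
t=10-11: P3@Q0 runs 1, rem=4, I/O yield, promote→Q0. Q0=[P3] Q1=[P1] Q2=[]
t=11-12: P3@Q0 runs 1, rem=3, I/O yield, promote→Q0. Q0=[P3] Q1=[P1] Q2=[]
t=12-13: P3@Q0 runs 1, rem=2, I/O yield, promote→Q0. Q0=[P3] Q1=[P1] Q2=[]
t=13-14: P3@Q0 runs 1, rem=1, I/O yield, promote→Q0. Q0=[P3] Q1=[P1] Q2=[]
t=14-15: P3@Q0 runs 1, rem=0, completes. Q0=[] Q1=[P1] Q2=[]
t=15-21: P1@Q1 runs 6, rem=5, quantum used, demote→Q2. Q0=[] Q1=[] Q2=[P1]
t=21-26: P1@Q2 runs 5, rem=0, completes. Q0=[] Q1=[] Q2=[]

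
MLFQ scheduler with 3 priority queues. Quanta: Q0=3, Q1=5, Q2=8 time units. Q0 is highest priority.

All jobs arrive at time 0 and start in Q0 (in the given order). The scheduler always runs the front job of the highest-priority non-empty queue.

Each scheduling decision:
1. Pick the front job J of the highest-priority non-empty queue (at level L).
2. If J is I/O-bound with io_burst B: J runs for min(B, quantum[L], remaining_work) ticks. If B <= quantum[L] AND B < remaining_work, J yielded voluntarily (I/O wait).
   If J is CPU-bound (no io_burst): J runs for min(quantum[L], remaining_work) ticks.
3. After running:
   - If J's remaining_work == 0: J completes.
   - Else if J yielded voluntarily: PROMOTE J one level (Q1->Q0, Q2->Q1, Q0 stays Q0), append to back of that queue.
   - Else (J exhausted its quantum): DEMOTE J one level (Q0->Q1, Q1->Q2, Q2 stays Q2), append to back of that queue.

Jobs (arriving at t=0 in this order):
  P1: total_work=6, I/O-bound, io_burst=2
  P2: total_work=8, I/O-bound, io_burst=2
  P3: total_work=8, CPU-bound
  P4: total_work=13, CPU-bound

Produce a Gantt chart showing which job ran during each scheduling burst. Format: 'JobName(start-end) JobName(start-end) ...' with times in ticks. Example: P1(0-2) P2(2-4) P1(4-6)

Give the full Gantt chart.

Answer: P1(0-2) P2(2-4) P3(4-7) P4(7-10) P1(10-12) P2(12-14) P1(14-16) P2(16-18) P2(18-20) P3(20-25) P4(25-30) P4(30-35)

Derivation:
t=0-2: P1@Q0 runs 2, rem=4, I/O yield, promote→Q0. Q0=[P2,P3,P4,P1] Q1=[] Q2=[]
t=2-4: P2@Q0 runs 2, rem=6, I/O yield, promote→Q0. Q0=[P3,P4,P1,P2] Q1=[] Q2=[]
t=4-7: P3@Q0 runs 3, rem=5, quantum used, demote→Q1. Q0=[P4,P1,P2] Q1=[P3] Q2=[]
t=7-10: P4@Q0 runs 3, rem=10, quantum used, demote→Q1. Q0=[P1,P2] Q1=[P3,P4] Q2=[]
t=10-12: P1@Q0 runs 2, rem=2, I/O yield, promote→Q0. Q0=[P2,P1] Q1=[P3,P4] Q2=[]
t=12-14: P2@Q0 runs 2, rem=4, I/O yield, promote→Q0. Q0=[P1,P2] Q1=[P3,P4] Q2=[]
t=14-16: P1@Q0 runs 2, rem=0, completes. Q0=[P2] Q1=[P3,P4] Q2=[]
t=16-18: P2@Q0 runs 2, rem=2, I/O yield, promote→Q0. Q0=[P2] Q1=[P3,P4] Q2=[]
t=18-20: P2@Q0 runs 2, rem=0, completes. Q0=[] Q1=[P3,P4] Q2=[]
t=20-25: P3@Q1 runs 5, rem=0, completes. Q0=[] Q1=[P4] Q2=[]
t=25-30: P4@Q1 runs 5, rem=5, quantum used, demote→Q2. Q0=[] Q1=[] Q2=[P4]
t=30-35: P4@Q2 runs 5, rem=0, completes. Q0=[] Q1=[] Q2=[]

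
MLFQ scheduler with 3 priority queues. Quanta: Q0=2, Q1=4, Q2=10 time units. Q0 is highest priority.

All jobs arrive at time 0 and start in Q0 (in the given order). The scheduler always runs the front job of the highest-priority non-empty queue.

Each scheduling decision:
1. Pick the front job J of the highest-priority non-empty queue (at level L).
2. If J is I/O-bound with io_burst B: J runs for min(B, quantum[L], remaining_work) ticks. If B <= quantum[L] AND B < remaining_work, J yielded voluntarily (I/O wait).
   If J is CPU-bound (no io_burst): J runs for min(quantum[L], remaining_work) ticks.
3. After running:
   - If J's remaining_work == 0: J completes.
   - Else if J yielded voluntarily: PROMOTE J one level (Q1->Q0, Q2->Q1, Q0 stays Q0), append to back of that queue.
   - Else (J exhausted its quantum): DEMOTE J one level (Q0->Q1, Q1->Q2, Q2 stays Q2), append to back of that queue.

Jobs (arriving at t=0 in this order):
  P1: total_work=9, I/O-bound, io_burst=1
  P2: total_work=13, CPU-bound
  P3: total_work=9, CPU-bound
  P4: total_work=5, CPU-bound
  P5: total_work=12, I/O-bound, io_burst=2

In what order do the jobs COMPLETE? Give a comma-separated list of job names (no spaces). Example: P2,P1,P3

t=0-1: P1@Q0 runs 1, rem=8, I/O yield, promote→Q0. Q0=[P2,P3,P4,P5,P1] Q1=[] Q2=[]
t=1-3: P2@Q0 runs 2, rem=11, quantum used, demote→Q1. Q0=[P3,P4,P5,P1] Q1=[P2] Q2=[]
t=3-5: P3@Q0 runs 2, rem=7, quantum used, demote→Q1. Q0=[P4,P5,P1] Q1=[P2,P3] Q2=[]
t=5-7: P4@Q0 runs 2, rem=3, quantum used, demote→Q1. Q0=[P5,P1] Q1=[P2,P3,P4] Q2=[]
t=7-9: P5@Q0 runs 2, rem=10, I/O yield, promote→Q0. Q0=[P1,P5] Q1=[P2,P3,P4] Q2=[]
t=9-10: P1@Q0 runs 1, rem=7, I/O yield, promote→Q0. Q0=[P5,P1] Q1=[P2,P3,P4] Q2=[]
t=10-12: P5@Q0 runs 2, rem=8, I/O yield, promote→Q0. Q0=[P1,P5] Q1=[P2,P3,P4] Q2=[]
t=12-13: P1@Q0 runs 1, rem=6, I/O yield, promote→Q0. Q0=[P5,P1] Q1=[P2,P3,P4] Q2=[]
t=13-15: P5@Q0 runs 2, rem=6, I/O yield, promote→Q0. Q0=[P1,P5] Q1=[P2,P3,P4] Q2=[]
t=15-16: P1@Q0 runs 1, rem=5, I/O yield, promote→Q0. Q0=[P5,P1] Q1=[P2,P3,P4] Q2=[]
t=16-18: P5@Q0 runs 2, rem=4, I/O yield, promote→Q0. Q0=[P1,P5] Q1=[P2,P3,P4] Q2=[]
t=18-19: P1@Q0 runs 1, rem=4, I/O yield, promote→Q0. Q0=[P5,P1] Q1=[P2,P3,P4] Q2=[]
t=19-21: P5@Q0 runs 2, rem=2, I/O yield, promote→Q0. Q0=[P1,P5] Q1=[P2,P3,P4] Q2=[]
t=21-22: P1@Q0 runs 1, rem=3, I/O yield, promote→Q0. Q0=[P5,P1] Q1=[P2,P3,P4] Q2=[]
t=22-24: P5@Q0 runs 2, rem=0, completes. Q0=[P1] Q1=[P2,P3,P4] Q2=[]
t=24-25: P1@Q0 runs 1, rem=2, I/O yield, promote→Q0. Q0=[P1] Q1=[P2,P3,P4] Q2=[]
t=25-26: P1@Q0 runs 1, rem=1, I/O yield, promote→Q0. Q0=[P1] Q1=[P2,P3,P4] Q2=[]
t=26-27: P1@Q0 runs 1, rem=0, completes. Q0=[] Q1=[P2,P3,P4] Q2=[]
t=27-31: P2@Q1 runs 4, rem=7, quantum used, demote→Q2. Q0=[] Q1=[P3,P4] Q2=[P2]
t=31-35: P3@Q1 runs 4, rem=3, quantum used, demote→Q2. Q0=[] Q1=[P4] Q2=[P2,P3]
t=35-38: P4@Q1 runs 3, rem=0, completes. Q0=[] Q1=[] Q2=[P2,P3]
t=38-45: P2@Q2 runs 7, rem=0, completes. Q0=[] Q1=[] Q2=[P3]
t=45-48: P3@Q2 runs 3, rem=0, completes. Q0=[] Q1=[] Q2=[]

Answer: P5,P1,P4,P2,P3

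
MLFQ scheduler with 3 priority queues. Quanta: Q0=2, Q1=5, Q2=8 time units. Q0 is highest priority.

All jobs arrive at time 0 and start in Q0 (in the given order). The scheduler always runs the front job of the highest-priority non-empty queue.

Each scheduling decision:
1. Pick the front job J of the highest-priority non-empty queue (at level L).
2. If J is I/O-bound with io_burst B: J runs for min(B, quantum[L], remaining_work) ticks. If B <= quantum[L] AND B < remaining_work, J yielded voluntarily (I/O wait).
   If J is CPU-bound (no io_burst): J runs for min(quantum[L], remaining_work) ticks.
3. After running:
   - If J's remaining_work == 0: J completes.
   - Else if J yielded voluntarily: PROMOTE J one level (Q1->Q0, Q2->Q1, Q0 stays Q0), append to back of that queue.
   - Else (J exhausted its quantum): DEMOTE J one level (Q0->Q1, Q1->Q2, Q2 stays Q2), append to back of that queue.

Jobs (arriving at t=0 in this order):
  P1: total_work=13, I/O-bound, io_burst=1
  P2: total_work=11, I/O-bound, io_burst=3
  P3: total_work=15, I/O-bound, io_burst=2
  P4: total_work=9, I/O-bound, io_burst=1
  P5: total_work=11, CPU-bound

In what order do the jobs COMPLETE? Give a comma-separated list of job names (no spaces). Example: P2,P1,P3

t=0-1: P1@Q0 runs 1, rem=12, I/O yield, promote→Q0. Q0=[P2,P3,P4,P5,P1] Q1=[] Q2=[]
t=1-3: P2@Q0 runs 2, rem=9, quantum used, demote→Q1. Q0=[P3,P4,P5,P1] Q1=[P2] Q2=[]
t=3-5: P3@Q0 runs 2, rem=13, I/O yield, promote→Q0. Q0=[P4,P5,P1,P3] Q1=[P2] Q2=[]
t=5-6: P4@Q0 runs 1, rem=8, I/O yield, promote→Q0. Q0=[P5,P1,P3,P4] Q1=[P2] Q2=[]
t=6-8: P5@Q0 runs 2, rem=9, quantum used, demote→Q1. Q0=[P1,P3,P4] Q1=[P2,P5] Q2=[]
t=8-9: P1@Q0 runs 1, rem=11, I/O yield, promote→Q0. Q0=[P3,P4,P1] Q1=[P2,P5] Q2=[]
t=9-11: P3@Q0 runs 2, rem=11, I/O yield, promote→Q0. Q0=[P4,P1,P3] Q1=[P2,P5] Q2=[]
t=11-12: P4@Q0 runs 1, rem=7, I/O yield, promote→Q0. Q0=[P1,P3,P4] Q1=[P2,P5] Q2=[]
t=12-13: P1@Q0 runs 1, rem=10, I/O yield, promote→Q0. Q0=[P3,P4,P1] Q1=[P2,P5] Q2=[]
t=13-15: P3@Q0 runs 2, rem=9, I/O yield, promote→Q0. Q0=[P4,P1,P3] Q1=[P2,P5] Q2=[]
t=15-16: P4@Q0 runs 1, rem=6, I/O yield, promote→Q0. Q0=[P1,P3,P4] Q1=[P2,P5] Q2=[]
t=16-17: P1@Q0 runs 1, rem=9, I/O yield, promote→Q0. Q0=[P3,P4,P1] Q1=[P2,P5] Q2=[]
t=17-19: P3@Q0 runs 2, rem=7, I/O yield, promote→Q0. Q0=[P4,P1,P3] Q1=[P2,P5] Q2=[]
t=19-20: P4@Q0 runs 1, rem=5, I/O yield, promote→Q0. Q0=[P1,P3,P4] Q1=[P2,P5] Q2=[]
t=20-21: P1@Q0 runs 1, rem=8, I/O yield, promote→Q0. Q0=[P3,P4,P1] Q1=[P2,P5] Q2=[]
t=21-23: P3@Q0 runs 2, rem=5, I/O yield, promote→Q0. Q0=[P4,P1,P3] Q1=[P2,P5] Q2=[]
t=23-24: P4@Q0 runs 1, rem=4, I/O yield, promote→Q0. Q0=[P1,P3,P4] Q1=[P2,P5] Q2=[]
t=24-25: P1@Q0 runs 1, rem=7, I/O yield, promote→Q0. Q0=[P3,P4,P1] Q1=[P2,P5] Q2=[]
t=25-27: P3@Q0 runs 2, rem=3, I/O yield, promote→Q0. Q0=[P4,P1,P3] Q1=[P2,P5] Q2=[]
t=27-28: P4@Q0 runs 1, rem=3, I/O yield, promote→Q0. Q0=[P1,P3,P4] Q1=[P2,P5] Q2=[]
t=28-29: P1@Q0 runs 1, rem=6, I/O yield, promote→Q0. Q0=[P3,P4,P1] Q1=[P2,P5] Q2=[]
t=29-31: P3@Q0 runs 2, rem=1, I/O yield, promote→Q0. Q0=[P4,P1,P3] Q1=[P2,P5] Q2=[]
t=31-32: P4@Q0 runs 1, rem=2, I/O yield, promote→Q0. Q0=[P1,P3,P4] Q1=[P2,P5] Q2=[]
t=32-33: P1@Q0 runs 1, rem=5, I/O yield, promote→Q0. Q0=[P3,P4,P1] Q1=[P2,P5] Q2=[]
t=33-34: P3@Q0 runs 1, rem=0, completes. Q0=[P4,P1] Q1=[P2,P5] Q2=[]
t=34-35: P4@Q0 runs 1, rem=1, I/O yield, promote→Q0. Q0=[P1,P4] Q1=[P2,P5] Q2=[]
t=35-36: P1@Q0 runs 1, rem=4, I/O yield, promote→Q0. Q0=[P4,P1] Q1=[P2,P5] Q2=[]
t=36-37: P4@Q0 runs 1, rem=0, completes. Q0=[P1] Q1=[P2,P5] Q2=[]
t=37-38: P1@Q0 runs 1, rem=3, I/O yield, promote→Q0. Q0=[P1] Q1=[P2,P5] Q2=[]
t=38-39: P1@Q0 runs 1, rem=2, I/O yield, promote→Q0. Q0=[P1] Q1=[P2,P5] Q2=[]
t=39-40: P1@Q0 runs 1, rem=1, I/O yield, promote→Q0. Q0=[P1] Q1=[P2,P5] Q2=[]
t=40-41: P1@Q0 runs 1, rem=0, completes. Q0=[] Q1=[P2,P5] Q2=[]
t=41-44: P2@Q1 runs 3, rem=6, I/O yield, promote→Q0. Q0=[P2] Q1=[P5] Q2=[]
t=44-46: P2@Q0 runs 2, rem=4, quantum used, demote→Q1. Q0=[] Q1=[P5,P2] Q2=[]
t=46-51: P5@Q1 runs 5, rem=4, quantum used, demote→Q2. Q0=[] Q1=[P2] Q2=[P5]
t=51-54: P2@Q1 runs 3, rem=1, I/O yield, promote→Q0. Q0=[P2] Q1=[] Q2=[P5]
t=54-55: P2@Q0 runs 1, rem=0, completes. Q0=[] Q1=[] Q2=[P5]
t=55-59: P5@Q2 runs 4, rem=0, completes. Q0=[] Q1=[] Q2=[]

Answer: P3,P4,P1,P2,P5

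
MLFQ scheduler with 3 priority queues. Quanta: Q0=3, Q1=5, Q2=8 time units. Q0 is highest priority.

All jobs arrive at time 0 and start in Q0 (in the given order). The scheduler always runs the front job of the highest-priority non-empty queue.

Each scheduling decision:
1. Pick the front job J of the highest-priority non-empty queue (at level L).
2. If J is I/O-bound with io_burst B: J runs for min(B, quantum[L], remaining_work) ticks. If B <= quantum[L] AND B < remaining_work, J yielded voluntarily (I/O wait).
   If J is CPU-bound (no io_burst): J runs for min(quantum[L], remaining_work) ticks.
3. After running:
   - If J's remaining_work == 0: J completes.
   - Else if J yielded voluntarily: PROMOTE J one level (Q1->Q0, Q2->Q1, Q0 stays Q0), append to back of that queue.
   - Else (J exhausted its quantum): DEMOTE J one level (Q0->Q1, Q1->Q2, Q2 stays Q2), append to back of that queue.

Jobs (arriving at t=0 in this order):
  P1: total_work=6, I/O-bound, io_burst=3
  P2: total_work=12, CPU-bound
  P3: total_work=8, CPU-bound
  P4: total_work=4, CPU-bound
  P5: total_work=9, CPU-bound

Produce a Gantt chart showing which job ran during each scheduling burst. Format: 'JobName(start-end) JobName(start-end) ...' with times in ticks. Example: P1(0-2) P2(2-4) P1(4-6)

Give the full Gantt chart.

t=0-3: P1@Q0 runs 3, rem=3, I/O yield, promote→Q0. Q0=[P2,P3,P4,P5,P1] Q1=[] Q2=[]
t=3-6: P2@Q0 runs 3, rem=9, quantum used, demote→Q1. Q0=[P3,P4,P5,P1] Q1=[P2] Q2=[]
t=6-9: P3@Q0 runs 3, rem=5, quantum used, demote→Q1. Q0=[P4,P5,P1] Q1=[P2,P3] Q2=[]
t=9-12: P4@Q0 runs 3, rem=1, quantum used, demote→Q1. Q0=[P5,P1] Q1=[P2,P3,P4] Q2=[]
t=12-15: P5@Q0 runs 3, rem=6, quantum used, demote→Q1. Q0=[P1] Q1=[P2,P3,P4,P5] Q2=[]
t=15-18: P1@Q0 runs 3, rem=0, completes. Q0=[] Q1=[P2,P3,P4,P5] Q2=[]
t=18-23: P2@Q1 runs 5, rem=4, quantum used, demote→Q2. Q0=[] Q1=[P3,P4,P5] Q2=[P2]
t=23-28: P3@Q1 runs 5, rem=0, completes. Q0=[] Q1=[P4,P5] Q2=[P2]
t=28-29: P4@Q1 runs 1, rem=0, completes. Q0=[] Q1=[P5] Q2=[P2]
t=29-34: P5@Q1 runs 5, rem=1, quantum used, demote→Q2. Q0=[] Q1=[] Q2=[P2,P5]
t=34-38: P2@Q2 runs 4, rem=0, completes. Q0=[] Q1=[] Q2=[P5]
t=38-39: P5@Q2 runs 1, rem=0, completes. Q0=[] Q1=[] Q2=[]

Answer: P1(0-3) P2(3-6) P3(6-9) P4(9-12) P5(12-15) P1(15-18) P2(18-23) P3(23-28) P4(28-29) P5(29-34) P2(34-38) P5(38-39)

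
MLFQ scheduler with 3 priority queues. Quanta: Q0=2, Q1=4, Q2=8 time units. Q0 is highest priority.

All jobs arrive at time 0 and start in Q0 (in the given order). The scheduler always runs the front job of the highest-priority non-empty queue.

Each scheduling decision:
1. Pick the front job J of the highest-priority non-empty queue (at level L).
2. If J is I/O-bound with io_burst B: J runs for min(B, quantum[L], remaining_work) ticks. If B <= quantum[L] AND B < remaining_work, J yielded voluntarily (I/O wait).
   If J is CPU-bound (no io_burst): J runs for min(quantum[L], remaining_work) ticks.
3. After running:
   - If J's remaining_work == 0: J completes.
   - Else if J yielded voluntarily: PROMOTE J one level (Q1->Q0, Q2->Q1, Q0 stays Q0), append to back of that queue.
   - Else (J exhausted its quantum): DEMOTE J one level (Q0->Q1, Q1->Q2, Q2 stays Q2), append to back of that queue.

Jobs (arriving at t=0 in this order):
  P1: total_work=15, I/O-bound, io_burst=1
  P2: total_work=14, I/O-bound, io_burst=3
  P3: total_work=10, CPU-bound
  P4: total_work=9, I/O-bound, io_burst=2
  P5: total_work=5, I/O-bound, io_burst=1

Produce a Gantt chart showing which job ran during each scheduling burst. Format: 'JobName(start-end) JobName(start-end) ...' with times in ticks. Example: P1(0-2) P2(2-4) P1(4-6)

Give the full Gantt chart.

Answer: P1(0-1) P2(1-3) P3(3-5) P4(5-7) P5(7-8) P1(8-9) P4(9-11) P5(11-12) P1(12-13) P4(13-15) P5(15-16) P1(16-17) P4(17-19) P5(19-20) P1(20-21) P4(21-22) P5(22-23) P1(23-24) P1(24-25) P1(25-26) P1(26-27) P1(27-28) P1(28-29) P1(29-30) P1(30-31) P1(31-32) P1(32-33) P2(33-36) P2(36-38) P3(38-42) P2(42-45) P2(45-47) P2(47-49) P3(49-53)

Derivation:
t=0-1: P1@Q0 runs 1, rem=14, I/O yield, promote→Q0. Q0=[P2,P3,P4,P5,P1] Q1=[] Q2=[]
t=1-3: P2@Q0 runs 2, rem=12, quantum used, demote→Q1. Q0=[P3,P4,P5,P1] Q1=[P2] Q2=[]
t=3-5: P3@Q0 runs 2, rem=8, quantum used, demote→Q1. Q0=[P4,P5,P1] Q1=[P2,P3] Q2=[]
t=5-7: P4@Q0 runs 2, rem=7, I/O yield, promote→Q0. Q0=[P5,P1,P4] Q1=[P2,P3] Q2=[]
t=7-8: P5@Q0 runs 1, rem=4, I/O yield, promote→Q0. Q0=[P1,P4,P5] Q1=[P2,P3] Q2=[]
t=8-9: P1@Q0 runs 1, rem=13, I/O yield, promote→Q0. Q0=[P4,P5,P1] Q1=[P2,P3] Q2=[]
t=9-11: P4@Q0 runs 2, rem=5, I/O yield, promote→Q0. Q0=[P5,P1,P4] Q1=[P2,P3] Q2=[]
t=11-12: P5@Q0 runs 1, rem=3, I/O yield, promote→Q0. Q0=[P1,P4,P5] Q1=[P2,P3] Q2=[]
t=12-13: P1@Q0 runs 1, rem=12, I/O yield, promote→Q0. Q0=[P4,P5,P1] Q1=[P2,P3] Q2=[]
t=13-15: P4@Q0 runs 2, rem=3, I/O yield, promote→Q0. Q0=[P5,P1,P4] Q1=[P2,P3] Q2=[]
t=15-16: P5@Q0 runs 1, rem=2, I/O yield, promote→Q0. Q0=[P1,P4,P5] Q1=[P2,P3] Q2=[]
t=16-17: P1@Q0 runs 1, rem=11, I/O yield, promote→Q0. Q0=[P4,P5,P1] Q1=[P2,P3] Q2=[]
t=17-19: P4@Q0 runs 2, rem=1, I/O yield, promote→Q0. Q0=[P5,P1,P4] Q1=[P2,P3] Q2=[]
t=19-20: P5@Q0 runs 1, rem=1, I/O yield, promote→Q0. Q0=[P1,P4,P5] Q1=[P2,P3] Q2=[]
t=20-21: P1@Q0 runs 1, rem=10, I/O yield, promote→Q0. Q0=[P4,P5,P1] Q1=[P2,P3] Q2=[]
t=21-22: P4@Q0 runs 1, rem=0, completes. Q0=[P5,P1] Q1=[P2,P3] Q2=[]
t=22-23: P5@Q0 runs 1, rem=0, completes. Q0=[P1] Q1=[P2,P3] Q2=[]
t=23-24: P1@Q0 runs 1, rem=9, I/O yield, promote→Q0. Q0=[P1] Q1=[P2,P3] Q2=[]
t=24-25: P1@Q0 runs 1, rem=8, I/O yield, promote→Q0. Q0=[P1] Q1=[P2,P3] Q2=[]
t=25-26: P1@Q0 runs 1, rem=7, I/O yield, promote→Q0. Q0=[P1] Q1=[P2,P3] Q2=[]
t=26-27: P1@Q0 runs 1, rem=6, I/O yield, promote→Q0. Q0=[P1] Q1=[P2,P3] Q2=[]
t=27-28: P1@Q0 runs 1, rem=5, I/O yield, promote→Q0. Q0=[P1] Q1=[P2,P3] Q2=[]
t=28-29: P1@Q0 runs 1, rem=4, I/O yield, promote→Q0. Q0=[P1] Q1=[P2,P3] Q2=[]
t=29-30: P1@Q0 runs 1, rem=3, I/O yield, promote→Q0. Q0=[P1] Q1=[P2,P3] Q2=[]
t=30-31: P1@Q0 runs 1, rem=2, I/O yield, promote→Q0. Q0=[P1] Q1=[P2,P3] Q2=[]
t=31-32: P1@Q0 runs 1, rem=1, I/O yield, promote→Q0. Q0=[P1] Q1=[P2,P3] Q2=[]
t=32-33: P1@Q0 runs 1, rem=0, completes. Q0=[] Q1=[P2,P3] Q2=[]
t=33-36: P2@Q1 runs 3, rem=9, I/O yield, promote→Q0. Q0=[P2] Q1=[P3] Q2=[]
t=36-38: P2@Q0 runs 2, rem=7, quantum used, demote→Q1. Q0=[] Q1=[P3,P2] Q2=[]
t=38-42: P3@Q1 runs 4, rem=4, quantum used, demote→Q2. Q0=[] Q1=[P2] Q2=[P3]
t=42-45: P2@Q1 runs 3, rem=4, I/O yield, promote→Q0. Q0=[P2] Q1=[] Q2=[P3]
t=45-47: P2@Q0 runs 2, rem=2, quantum used, demote→Q1. Q0=[] Q1=[P2] Q2=[P3]
t=47-49: P2@Q1 runs 2, rem=0, completes. Q0=[] Q1=[] Q2=[P3]
t=49-53: P3@Q2 runs 4, rem=0, completes. Q0=[] Q1=[] Q2=[]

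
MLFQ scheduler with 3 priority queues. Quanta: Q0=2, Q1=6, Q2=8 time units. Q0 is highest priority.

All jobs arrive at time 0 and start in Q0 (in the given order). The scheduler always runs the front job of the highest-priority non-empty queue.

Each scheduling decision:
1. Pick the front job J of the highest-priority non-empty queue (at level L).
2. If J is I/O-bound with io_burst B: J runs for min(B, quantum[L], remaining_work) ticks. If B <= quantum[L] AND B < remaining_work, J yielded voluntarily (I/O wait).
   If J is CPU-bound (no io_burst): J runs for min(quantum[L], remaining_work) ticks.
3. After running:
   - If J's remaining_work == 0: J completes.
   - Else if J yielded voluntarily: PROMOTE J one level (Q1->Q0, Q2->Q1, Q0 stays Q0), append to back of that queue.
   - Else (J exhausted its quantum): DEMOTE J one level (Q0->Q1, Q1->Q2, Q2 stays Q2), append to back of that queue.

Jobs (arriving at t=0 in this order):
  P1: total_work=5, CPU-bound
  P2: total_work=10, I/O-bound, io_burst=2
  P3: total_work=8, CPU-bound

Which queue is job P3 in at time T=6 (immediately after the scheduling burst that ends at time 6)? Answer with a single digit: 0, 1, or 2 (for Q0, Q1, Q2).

Answer: 1

Derivation:
t=0-2: P1@Q0 runs 2, rem=3, quantum used, demote→Q1. Q0=[P2,P3] Q1=[P1] Q2=[]
t=2-4: P2@Q0 runs 2, rem=8, I/O yield, promote→Q0. Q0=[P3,P2] Q1=[P1] Q2=[]
t=4-6: P3@Q0 runs 2, rem=6, quantum used, demote→Q1. Q0=[P2] Q1=[P1,P3] Q2=[]
t=6-8: P2@Q0 runs 2, rem=6, I/O yield, promote→Q0. Q0=[P2] Q1=[P1,P3] Q2=[]
t=8-10: P2@Q0 runs 2, rem=4, I/O yield, promote→Q0. Q0=[P2] Q1=[P1,P3] Q2=[]
t=10-12: P2@Q0 runs 2, rem=2, I/O yield, promote→Q0. Q0=[P2] Q1=[P1,P3] Q2=[]
t=12-14: P2@Q0 runs 2, rem=0, completes. Q0=[] Q1=[P1,P3] Q2=[]
t=14-17: P1@Q1 runs 3, rem=0, completes. Q0=[] Q1=[P3] Q2=[]
t=17-23: P3@Q1 runs 6, rem=0, completes. Q0=[] Q1=[] Q2=[]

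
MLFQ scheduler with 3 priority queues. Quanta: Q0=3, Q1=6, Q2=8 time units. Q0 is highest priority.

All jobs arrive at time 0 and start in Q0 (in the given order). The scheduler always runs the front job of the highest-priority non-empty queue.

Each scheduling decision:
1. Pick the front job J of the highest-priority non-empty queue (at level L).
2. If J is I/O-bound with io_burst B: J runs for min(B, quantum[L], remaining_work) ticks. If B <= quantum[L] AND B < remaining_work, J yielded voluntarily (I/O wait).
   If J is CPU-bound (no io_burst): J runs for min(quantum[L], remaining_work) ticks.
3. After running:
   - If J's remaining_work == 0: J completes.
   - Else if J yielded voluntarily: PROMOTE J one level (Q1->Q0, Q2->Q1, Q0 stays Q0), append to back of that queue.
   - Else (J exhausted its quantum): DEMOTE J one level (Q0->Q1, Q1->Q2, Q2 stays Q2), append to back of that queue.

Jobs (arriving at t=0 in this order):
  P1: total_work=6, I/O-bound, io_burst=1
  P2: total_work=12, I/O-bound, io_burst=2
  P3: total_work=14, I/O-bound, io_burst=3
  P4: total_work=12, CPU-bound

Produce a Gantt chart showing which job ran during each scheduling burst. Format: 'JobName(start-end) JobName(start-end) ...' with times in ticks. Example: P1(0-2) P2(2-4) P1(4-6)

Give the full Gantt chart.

t=0-1: P1@Q0 runs 1, rem=5, I/O yield, promote→Q0. Q0=[P2,P3,P4,P1] Q1=[] Q2=[]
t=1-3: P2@Q0 runs 2, rem=10, I/O yield, promote→Q0. Q0=[P3,P4,P1,P2] Q1=[] Q2=[]
t=3-6: P3@Q0 runs 3, rem=11, I/O yield, promote→Q0. Q0=[P4,P1,P2,P3] Q1=[] Q2=[]
t=6-9: P4@Q0 runs 3, rem=9, quantum used, demote→Q1. Q0=[P1,P2,P3] Q1=[P4] Q2=[]
t=9-10: P1@Q0 runs 1, rem=4, I/O yield, promote→Q0. Q0=[P2,P3,P1] Q1=[P4] Q2=[]
t=10-12: P2@Q0 runs 2, rem=8, I/O yield, promote→Q0. Q0=[P3,P1,P2] Q1=[P4] Q2=[]
t=12-15: P3@Q0 runs 3, rem=8, I/O yield, promote→Q0. Q0=[P1,P2,P3] Q1=[P4] Q2=[]
t=15-16: P1@Q0 runs 1, rem=3, I/O yield, promote→Q0. Q0=[P2,P3,P1] Q1=[P4] Q2=[]
t=16-18: P2@Q0 runs 2, rem=6, I/O yield, promote→Q0. Q0=[P3,P1,P2] Q1=[P4] Q2=[]
t=18-21: P3@Q0 runs 3, rem=5, I/O yield, promote→Q0. Q0=[P1,P2,P3] Q1=[P4] Q2=[]
t=21-22: P1@Q0 runs 1, rem=2, I/O yield, promote→Q0. Q0=[P2,P3,P1] Q1=[P4] Q2=[]
t=22-24: P2@Q0 runs 2, rem=4, I/O yield, promote→Q0. Q0=[P3,P1,P2] Q1=[P4] Q2=[]
t=24-27: P3@Q0 runs 3, rem=2, I/O yield, promote→Q0. Q0=[P1,P2,P3] Q1=[P4] Q2=[]
t=27-28: P1@Q0 runs 1, rem=1, I/O yield, promote→Q0. Q0=[P2,P3,P1] Q1=[P4] Q2=[]
t=28-30: P2@Q0 runs 2, rem=2, I/O yield, promote→Q0. Q0=[P3,P1,P2] Q1=[P4] Q2=[]
t=30-32: P3@Q0 runs 2, rem=0, completes. Q0=[P1,P2] Q1=[P4] Q2=[]
t=32-33: P1@Q0 runs 1, rem=0, completes. Q0=[P2] Q1=[P4] Q2=[]
t=33-35: P2@Q0 runs 2, rem=0, completes. Q0=[] Q1=[P4] Q2=[]
t=35-41: P4@Q1 runs 6, rem=3, quantum used, demote→Q2. Q0=[] Q1=[] Q2=[P4]
t=41-44: P4@Q2 runs 3, rem=0, completes. Q0=[] Q1=[] Q2=[]

Answer: P1(0-1) P2(1-3) P3(3-6) P4(6-9) P1(9-10) P2(10-12) P3(12-15) P1(15-16) P2(16-18) P3(18-21) P1(21-22) P2(22-24) P3(24-27) P1(27-28) P2(28-30) P3(30-32) P1(32-33) P2(33-35) P4(35-41) P4(41-44)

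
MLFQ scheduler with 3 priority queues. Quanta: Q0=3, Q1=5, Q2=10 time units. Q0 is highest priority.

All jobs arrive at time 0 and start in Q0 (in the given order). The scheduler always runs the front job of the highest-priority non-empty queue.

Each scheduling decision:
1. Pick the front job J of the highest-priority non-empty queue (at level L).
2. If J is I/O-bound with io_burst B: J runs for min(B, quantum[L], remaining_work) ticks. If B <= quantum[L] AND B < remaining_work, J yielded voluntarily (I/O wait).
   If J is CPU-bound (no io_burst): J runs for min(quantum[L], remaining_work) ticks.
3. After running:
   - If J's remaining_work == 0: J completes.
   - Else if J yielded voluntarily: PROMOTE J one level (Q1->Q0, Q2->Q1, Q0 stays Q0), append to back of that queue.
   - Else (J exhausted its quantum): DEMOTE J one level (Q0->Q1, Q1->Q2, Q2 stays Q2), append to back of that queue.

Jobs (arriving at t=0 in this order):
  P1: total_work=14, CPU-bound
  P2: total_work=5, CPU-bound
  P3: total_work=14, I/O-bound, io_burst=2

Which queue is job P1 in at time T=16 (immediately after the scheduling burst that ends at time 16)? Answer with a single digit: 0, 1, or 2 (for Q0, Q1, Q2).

Answer: 1

Derivation:
t=0-3: P1@Q0 runs 3, rem=11, quantum used, demote→Q1. Q0=[P2,P3] Q1=[P1] Q2=[]
t=3-6: P2@Q0 runs 3, rem=2, quantum used, demote→Q1. Q0=[P3] Q1=[P1,P2] Q2=[]
t=6-8: P3@Q0 runs 2, rem=12, I/O yield, promote→Q0. Q0=[P3] Q1=[P1,P2] Q2=[]
t=8-10: P3@Q0 runs 2, rem=10, I/O yield, promote→Q0. Q0=[P3] Q1=[P1,P2] Q2=[]
t=10-12: P3@Q0 runs 2, rem=8, I/O yield, promote→Q0. Q0=[P3] Q1=[P1,P2] Q2=[]
t=12-14: P3@Q0 runs 2, rem=6, I/O yield, promote→Q0. Q0=[P3] Q1=[P1,P2] Q2=[]
t=14-16: P3@Q0 runs 2, rem=4, I/O yield, promote→Q0. Q0=[P3] Q1=[P1,P2] Q2=[]
t=16-18: P3@Q0 runs 2, rem=2, I/O yield, promote→Q0. Q0=[P3] Q1=[P1,P2] Q2=[]
t=18-20: P3@Q0 runs 2, rem=0, completes. Q0=[] Q1=[P1,P2] Q2=[]
t=20-25: P1@Q1 runs 5, rem=6, quantum used, demote→Q2. Q0=[] Q1=[P2] Q2=[P1]
t=25-27: P2@Q1 runs 2, rem=0, completes. Q0=[] Q1=[] Q2=[P1]
t=27-33: P1@Q2 runs 6, rem=0, completes. Q0=[] Q1=[] Q2=[]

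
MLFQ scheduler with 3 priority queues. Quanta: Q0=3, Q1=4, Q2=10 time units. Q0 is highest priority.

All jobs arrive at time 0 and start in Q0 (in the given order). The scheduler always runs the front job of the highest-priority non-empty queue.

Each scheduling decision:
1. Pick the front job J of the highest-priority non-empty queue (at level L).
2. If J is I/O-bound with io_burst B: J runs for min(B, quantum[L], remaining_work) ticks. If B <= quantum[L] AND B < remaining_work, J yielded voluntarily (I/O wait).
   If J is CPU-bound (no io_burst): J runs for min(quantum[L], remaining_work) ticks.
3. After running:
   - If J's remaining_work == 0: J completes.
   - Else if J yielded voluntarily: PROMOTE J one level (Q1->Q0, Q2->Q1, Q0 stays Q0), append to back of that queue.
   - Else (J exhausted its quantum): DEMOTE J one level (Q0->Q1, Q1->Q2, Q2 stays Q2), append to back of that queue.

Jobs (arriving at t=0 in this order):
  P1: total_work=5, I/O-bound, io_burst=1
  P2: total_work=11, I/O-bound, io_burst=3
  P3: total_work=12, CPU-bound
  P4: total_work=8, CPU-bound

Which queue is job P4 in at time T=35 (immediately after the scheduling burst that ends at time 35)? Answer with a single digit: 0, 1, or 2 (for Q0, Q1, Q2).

t=0-1: P1@Q0 runs 1, rem=4, I/O yield, promote→Q0. Q0=[P2,P3,P4,P1] Q1=[] Q2=[]
t=1-4: P2@Q0 runs 3, rem=8, I/O yield, promote→Q0. Q0=[P3,P4,P1,P2] Q1=[] Q2=[]
t=4-7: P3@Q0 runs 3, rem=9, quantum used, demote→Q1. Q0=[P4,P1,P2] Q1=[P3] Q2=[]
t=7-10: P4@Q0 runs 3, rem=5, quantum used, demote→Q1. Q0=[P1,P2] Q1=[P3,P4] Q2=[]
t=10-11: P1@Q0 runs 1, rem=3, I/O yield, promote→Q0. Q0=[P2,P1] Q1=[P3,P4] Q2=[]
t=11-14: P2@Q0 runs 3, rem=5, I/O yield, promote→Q0. Q0=[P1,P2] Q1=[P3,P4] Q2=[]
t=14-15: P1@Q0 runs 1, rem=2, I/O yield, promote→Q0. Q0=[P2,P1] Q1=[P3,P4] Q2=[]
t=15-18: P2@Q0 runs 3, rem=2, I/O yield, promote→Q0. Q0=[P1,P2] Q1=[P3,P4] Q2=[]
t=18-19: P1@Q0 runs 1, rem=1, I/O yield, promote→Q0. Q0=[P2,P1] Q1=[P3,P4] Q2=[]
t=19-21: P2@Q0 runs 2, rem=0, completes. Q0=[P1] Q1=[P3,P4] Q2=[]
t=21-22: P1@Q0 runs 1, rem=0, completes. Q0=[] Q1=[P3,P4] Q2=[]
t=22-26: P3@Q1 runs 4, rem=5, quantum used, demote→Q2. Q0=[] Q1=[P4] Q2=[P3]
t=26-30: P4@Q1 runs 4, rem=1, quantum used, demote→Q2. Q0=[] Q1=[] Q2=[P3,P4]
t=30-35: P3@Q2 runs 5, rem=0, completes. Q0=[] Q1=[] Q2=[P4]
t=35-36: P4@Q2 runs 1, rem=0, completes. Q0=[] Q1=[] Q2=[]

Answer: 2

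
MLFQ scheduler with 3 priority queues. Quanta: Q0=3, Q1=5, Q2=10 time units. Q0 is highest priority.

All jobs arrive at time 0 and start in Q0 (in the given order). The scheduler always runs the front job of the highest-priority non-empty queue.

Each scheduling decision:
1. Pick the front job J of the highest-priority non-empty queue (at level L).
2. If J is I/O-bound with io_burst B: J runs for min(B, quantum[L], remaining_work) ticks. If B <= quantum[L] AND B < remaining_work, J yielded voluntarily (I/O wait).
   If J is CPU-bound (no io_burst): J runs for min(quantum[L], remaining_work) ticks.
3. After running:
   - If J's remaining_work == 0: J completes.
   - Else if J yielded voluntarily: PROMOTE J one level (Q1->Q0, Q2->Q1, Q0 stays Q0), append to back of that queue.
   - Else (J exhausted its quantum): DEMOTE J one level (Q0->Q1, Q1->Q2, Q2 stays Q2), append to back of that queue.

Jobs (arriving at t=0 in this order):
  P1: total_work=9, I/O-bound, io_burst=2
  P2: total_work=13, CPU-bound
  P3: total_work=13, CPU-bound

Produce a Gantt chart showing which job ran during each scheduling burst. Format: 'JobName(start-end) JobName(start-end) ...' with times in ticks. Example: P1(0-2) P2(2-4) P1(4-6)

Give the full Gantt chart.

t=0-2: P1@Q0 runs 2, rem=7, I/O yield, promote→Q0. Q0=[P2,P3,P1] Q1=[] Q2=[]
t=2-5: P2@Q0 runs 3, rem=10, quantum used, demote→Q1. Q0=[P3,P1] Q1=[P2] Q2=[]
t=5-8: P3@Q0 runs 3, rem=10, quantum used, demote→Q1. Q0=[P1] Q1=[P2,P3] Q2=[]
t=8-10: P1@Q0 runs 2, rem=5, I/O yield, promote→Q0. Q0=[P1] Q1=[P2,P3] Q2=[]
t=10-12: P1@Q0 runs 2, rem=3, I/O yield, promote→Q0. Q0=[P1] Q1=[P2,P3] Q2=[]
t=12-14: P1@Q0 runs 2, rem=1, I/O yield, promote→Q0. Q0=[P1] Q1=[P2,P3] Q2=[]
t=14-15: P1@Q0 runs 1, rem=0, completes. Q0=[] Q1=[P2,P3] Q2=[]
t=15-20: P2@Q1 runs 5, rem=5, quantum used, demote→Q2. Q0=[] Q1=[P3] Q2=[P2]
t=20-25: P3@Q1 runs 5, rem=5, quantum used, demote→Q2. Q0=[] Q1=[] Q2=[P2,P3]
t=25-30: P2@Q2 runs 5, rem=0, completes. Q0=[] Q1=[] Q2=[P3]
t=30-35: P3@Q2 runs 5, rem=0, completes. Q0=[] Q1=[] Q2=[]

Answer: P1(0-2) P2(2-5) P3(5-8) P1(8-10) P1(10-12) P1(12-14) P1(14-15) P2(15-20) P3(20-25) P2(25-30) P3(30-35)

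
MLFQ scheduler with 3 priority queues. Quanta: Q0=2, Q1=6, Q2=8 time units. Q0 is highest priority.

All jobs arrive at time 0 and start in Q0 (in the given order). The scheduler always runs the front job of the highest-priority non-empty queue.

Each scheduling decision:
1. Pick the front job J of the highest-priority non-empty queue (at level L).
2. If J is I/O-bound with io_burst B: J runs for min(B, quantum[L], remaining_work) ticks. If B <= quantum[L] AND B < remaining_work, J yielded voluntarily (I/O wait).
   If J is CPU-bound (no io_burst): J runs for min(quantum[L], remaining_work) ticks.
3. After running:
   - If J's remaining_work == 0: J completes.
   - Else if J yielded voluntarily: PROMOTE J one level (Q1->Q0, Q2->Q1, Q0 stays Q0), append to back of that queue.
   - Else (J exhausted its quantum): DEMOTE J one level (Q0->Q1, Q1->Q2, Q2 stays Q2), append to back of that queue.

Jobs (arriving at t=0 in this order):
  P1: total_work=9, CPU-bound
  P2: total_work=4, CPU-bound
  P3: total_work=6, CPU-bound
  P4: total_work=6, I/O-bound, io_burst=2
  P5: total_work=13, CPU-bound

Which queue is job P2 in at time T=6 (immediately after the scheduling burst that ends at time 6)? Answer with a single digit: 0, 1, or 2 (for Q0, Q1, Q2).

t=0-2: P1@Q0 runs 2, rem=7, quantum used, demote→Q1. Q0=[P2,P3,P4,P5] Q1=[P1] Q2=[]
t=2-4: P2@Q0 runs 2, rem=2, quantum used, demote→Q1. Q0=[P3,P4,P5] Q1=[P1,P2] Q2=[]
t=4-6: P3@Q0 runs 2, rem=4, quantum used, demote→Q1. Q0=[P4,P5] Q1=[P1,P2,P3] Q2=[]
t=6-8: P4@Q0 runs 2, rem=4, I/O yield, promote→Q0. Q0=[P5,P4] Q1=[P1,P2,P3] Q2=[]
t=8-10: P5@Q0 runs 2, rem=11, quantum used, demote→Q1. Q0=[P4] Q1=[P1,P2,P3,P5] Q2=[]
t=10-12: P4@Q0 runs 2, rem=2, I/O yield, promote→Q0. Q0=[P4] Q1=[P1,P2,P3,P5] Q2=[]
t=12-14: P4@Q0 runs 2, rem=0, completes. Q0=[] Q1=[P1,P2,P3,P5] Q2=[]
t=14-20: P1@Q1 runs 6, rem=1, quantum used, demote→Q2. Q0=[] Q1=[P2,P3,P5] Q2=[P1]
t=20-22: P2@Q1 runs 2, rem=0, completes. Q0=[] Q1=[P3,P5] Q2=[P1]
t=22-26: P3@Q1 runs 4, rem=0, completes. Q0=[] Q1=[P5] Q2=[P1]
t=26-32: P5@Q1 runs 6, rem=5, quantum used, demote→Q2. Q0=[] Q1=[] Q2=[P1,P5]
t=32-33: P1@Q2 runs 1, rem=0, completes. Q0=[] Q1=[] Q2=[P5]
t=33-38: P5@Q2 runs 5, rem=0, completes. Q0=[] Q1=[] Q2=[]

Answer: 1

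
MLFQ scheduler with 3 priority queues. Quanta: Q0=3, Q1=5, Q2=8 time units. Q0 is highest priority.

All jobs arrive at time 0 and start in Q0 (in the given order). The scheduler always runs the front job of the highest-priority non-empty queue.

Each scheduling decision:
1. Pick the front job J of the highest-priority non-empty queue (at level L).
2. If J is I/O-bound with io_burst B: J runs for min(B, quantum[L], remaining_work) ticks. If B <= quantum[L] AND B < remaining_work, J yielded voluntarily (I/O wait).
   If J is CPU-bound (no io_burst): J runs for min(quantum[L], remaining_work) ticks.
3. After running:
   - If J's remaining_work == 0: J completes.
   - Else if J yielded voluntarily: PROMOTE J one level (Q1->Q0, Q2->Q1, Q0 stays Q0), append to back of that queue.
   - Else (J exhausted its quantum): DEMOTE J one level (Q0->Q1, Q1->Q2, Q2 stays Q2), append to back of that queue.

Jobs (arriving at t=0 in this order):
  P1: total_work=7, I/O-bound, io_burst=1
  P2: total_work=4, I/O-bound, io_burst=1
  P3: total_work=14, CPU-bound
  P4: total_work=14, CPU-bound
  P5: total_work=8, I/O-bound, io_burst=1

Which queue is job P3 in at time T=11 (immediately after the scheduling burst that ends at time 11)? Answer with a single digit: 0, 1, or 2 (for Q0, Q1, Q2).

Answer: 1

Derivation:
t=0-1: P1@Q0 runs 1, rem=6, I/O yield, promote→Q0. Q0=[P2,P3,P4,P5,P1] Q1=[] Q2=[]
t=1-2: P2@Q0 runs 1, rem=3, I/O yield, promote→Q0. Q0=[P3,P4,P5,P1,P2] Q1=[] Q2=[]
t=2-5: P3@Q0 runs 3, rem=11, quantum used, demote→Q1. Q0=[P4,P5,P1,P2] Q1=[P3] Q2=[]
t=5-8: P4@Q0 runs 3, rem=11, quantum used, demote→Q1. Q0=[P5,P1,P2] Q1=[P3,P4] Q2=[]
t=8-9: P5@Q0 runs 1, rem=7, I/O yield, promote→Q0. Q0=[P1,P2,P5] Q1=[P3,P4] Q2=[]
t=9-10: P1@Q0 runs 1, rem=5, I/O yield, promote→Q0. Q0=[P2,P5,P1] Q1=[P3,P4] Q2=[]
t=10-11: P2@Q0 runs 1, rem=2, I/O yield, promote→Q0. Q0=[P5,P1,P2] Q1=[P3,P4] Q2=[]
t=11-12: P5@Q0 runs 1, rem=6, I/O yield, promote→Q0. Q0=[P1,P2,P5] Q1=[P3,P4] Q2=[]
t=12-13: P1@Q0 runs 1, rem=4, I/O yield, promote→Q0. Q0=[P2,P5,P1] Q1=[P3,P4] Q2=[]
t=13-14: P2@Q0 runs 1, rem=1, I/O yield, promote→Q0. Q0=[P5,P1,P2] Q1=[P3,P4] Q2=[]
t=14-15: P5@Q0 runs 1, rem=5, I/O yield, promote→Q0. Q0=[P1,P2,P5] Q1=[P3,P4] Q2=[]
t=15-16: P1@Q0 runs 1, rem=3, I/O yield, promote→Q0. Q0=[P2,P5,P1] Q1=[P3,P4] Q2=[]
t=16-17: P2@Q0 runs 1, rem=0, completes. Q0=[P5,P1] Q1=[P3,P4] Q2=[]
t=17-18: P5@Q0 runs 1, rem=4, I/O yield, promote→Q0. Q0=[P1,P5] Q1=[P3,P4] Q2=[]
t=18-19: P1@Q0 runs 1, rem=2, I/O yield, promote→Q0. Q0=[P5,P1] Q1=[P3,P4] Q2=[]
t=19-20: P5@Q0 runs 1, rem=3, I/O yield, promote→Q0. Q0=[P1,P5] Q1=[P3,P4] Q2=[]
t=20-21: P1@Q0 runs 1, rem=1, I/O yield, promote→Q0. Q0=[P5,P1] Q1=[P3,P4] Q2=[]
t=21-22: P5@Q0 runs 1, rem=2, I/O yield, promote→Q0. Q0=[P1,P5] Q1=[P3,P4] Q2=[]
t=22-23: P1@Q0 runs 1, rem=0, completes. Q0=[P5] Q1=[P3,P4] Q2=[]
t=23-24: P5@Q0 runs 1, rem=1, I/O yield, promote→Q0. Q0=[P5] Q1=[P3,P4] Q2=[]
t=24-25: P5@Q0 runs 1, rem=0, completes. Q0=[] Q1=[P3,P4] Q2=[]
t=25-30: P3@Q1 runs 5, rem=6, quantum used, demote→Q2. Q0=[] Q1=[P4] Q2=[P3]
t=30-35: P4@Q1 runs 5, rem=6, quantum used, demote→Q2. Q0=[] Q1=[] Q2=[P3,P4]
t=35-41: P3@Q2 runs 6, rem=0, completes. Q0=[] Q1=[] Q2=[P4]
t=41-47: P4@Q2 runs 6, rem=0, completes. Q0=[] Q1=[] Q2=[]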